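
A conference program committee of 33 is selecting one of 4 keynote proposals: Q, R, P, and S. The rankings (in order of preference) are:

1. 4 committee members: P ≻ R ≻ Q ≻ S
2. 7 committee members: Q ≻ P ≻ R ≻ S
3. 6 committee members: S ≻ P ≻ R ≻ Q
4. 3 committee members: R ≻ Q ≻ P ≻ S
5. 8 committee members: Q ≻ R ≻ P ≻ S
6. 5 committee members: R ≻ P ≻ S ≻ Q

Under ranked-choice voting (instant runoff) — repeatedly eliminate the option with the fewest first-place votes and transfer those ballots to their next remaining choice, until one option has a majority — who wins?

Round 1: Q 15, R 8, P 4, S 6. Eliminate P.
Round 2: Q 15, R 12, S 6. Eliminate S.
Round 3: Q 15, R 18. R has a majority.

R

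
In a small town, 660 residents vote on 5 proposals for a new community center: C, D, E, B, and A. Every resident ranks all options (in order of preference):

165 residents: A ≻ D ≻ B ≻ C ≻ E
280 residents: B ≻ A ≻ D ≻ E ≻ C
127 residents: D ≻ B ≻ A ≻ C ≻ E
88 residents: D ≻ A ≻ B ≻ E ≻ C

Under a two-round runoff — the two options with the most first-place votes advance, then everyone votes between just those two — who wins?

D

Round 1 first-place votes: C 0, D 215, E 0, B 280, A 165.
B and D advance.
Runoff: B is preferred to D by 280 voters; D by 380.
D wins the runoff.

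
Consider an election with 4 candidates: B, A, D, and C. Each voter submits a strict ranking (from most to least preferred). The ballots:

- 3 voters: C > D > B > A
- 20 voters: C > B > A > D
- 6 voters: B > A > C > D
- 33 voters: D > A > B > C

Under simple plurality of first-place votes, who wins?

D

First-place votes: B 6, A 0, D 33, C 23.
D has the most first-place votes.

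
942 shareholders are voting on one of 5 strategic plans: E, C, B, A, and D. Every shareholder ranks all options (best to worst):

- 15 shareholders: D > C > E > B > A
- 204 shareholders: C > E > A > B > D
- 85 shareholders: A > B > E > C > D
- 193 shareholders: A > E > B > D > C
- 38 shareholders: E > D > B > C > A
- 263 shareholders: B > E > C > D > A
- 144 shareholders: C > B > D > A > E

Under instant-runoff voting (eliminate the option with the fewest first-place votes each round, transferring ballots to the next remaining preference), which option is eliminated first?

Round 1: E 38, C 348, B 263, A 278, D 15. Eliminate D.

D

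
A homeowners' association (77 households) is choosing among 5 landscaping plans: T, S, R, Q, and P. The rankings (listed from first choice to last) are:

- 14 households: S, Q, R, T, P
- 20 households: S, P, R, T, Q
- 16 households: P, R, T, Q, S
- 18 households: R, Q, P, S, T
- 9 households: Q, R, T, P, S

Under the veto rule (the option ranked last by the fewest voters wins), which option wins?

Last-place votes: T 18, S 25, R 0, Q 20, P 14.
R is ranked last by the fewest voters, so R wins.

R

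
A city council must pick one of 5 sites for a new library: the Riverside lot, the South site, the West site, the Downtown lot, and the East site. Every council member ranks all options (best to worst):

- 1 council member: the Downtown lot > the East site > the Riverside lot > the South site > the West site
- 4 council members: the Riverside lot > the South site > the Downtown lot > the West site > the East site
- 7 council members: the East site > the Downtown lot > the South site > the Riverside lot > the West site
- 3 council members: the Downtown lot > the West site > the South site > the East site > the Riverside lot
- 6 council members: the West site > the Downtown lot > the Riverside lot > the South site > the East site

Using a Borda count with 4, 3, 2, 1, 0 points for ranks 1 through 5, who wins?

the Downtown lot

the Riverside lot: 1·2 + 4·4 + 7·1 + 3·0 + 6·2 = 37
the South site: 1·1 + 4·3 + 7·2 + 3·2 + 6·1 = 39
the West site: 1·0 + 4·1 + 7·0 + 3·3 + 6·4 = 37
the Downtown lot: 1·4 + 4·2 + 7·3 + 3·4 + 6·3 = 63
the East site: 1·3 + 4·0 + 7·4 + 3·1 + 6·0 = 34
the Downtown lot has the highest Borda score (63).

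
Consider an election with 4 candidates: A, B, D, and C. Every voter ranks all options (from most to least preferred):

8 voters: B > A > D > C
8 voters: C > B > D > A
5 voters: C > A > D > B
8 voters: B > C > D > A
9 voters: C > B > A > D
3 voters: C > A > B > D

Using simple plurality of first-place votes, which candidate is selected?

First-place votes: A 0, B 16, D 0, C 25.
C has the most first-place votes.

C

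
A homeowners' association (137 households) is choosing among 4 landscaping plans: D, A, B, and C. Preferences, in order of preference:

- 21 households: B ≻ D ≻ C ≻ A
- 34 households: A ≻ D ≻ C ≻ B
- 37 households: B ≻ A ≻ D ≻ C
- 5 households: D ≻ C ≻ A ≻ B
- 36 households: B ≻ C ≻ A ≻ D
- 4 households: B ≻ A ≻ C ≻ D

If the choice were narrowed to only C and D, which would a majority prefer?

Voters preferring C to D: 40; preferring D to C: 97.
D wins the head-to-head.

D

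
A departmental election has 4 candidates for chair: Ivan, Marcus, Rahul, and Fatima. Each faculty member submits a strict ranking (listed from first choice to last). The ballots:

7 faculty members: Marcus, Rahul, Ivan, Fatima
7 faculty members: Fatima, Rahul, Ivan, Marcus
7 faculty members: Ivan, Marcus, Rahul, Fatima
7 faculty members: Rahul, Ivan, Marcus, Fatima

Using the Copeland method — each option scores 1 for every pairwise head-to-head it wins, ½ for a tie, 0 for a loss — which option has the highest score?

Rahul

Ivan: beats Marcus and Fatima; loses to Rahul → score 2.
Marcus: beats Fatima; ties Rahul; loses to Ivan → score 1.5.
Rahul: beats Ivan and Fatima; ties Marcus → score 2.5.
Fatima: loses to Ivan, Marcus, and Rahul → score 0.
Rahul has the best pairwise record.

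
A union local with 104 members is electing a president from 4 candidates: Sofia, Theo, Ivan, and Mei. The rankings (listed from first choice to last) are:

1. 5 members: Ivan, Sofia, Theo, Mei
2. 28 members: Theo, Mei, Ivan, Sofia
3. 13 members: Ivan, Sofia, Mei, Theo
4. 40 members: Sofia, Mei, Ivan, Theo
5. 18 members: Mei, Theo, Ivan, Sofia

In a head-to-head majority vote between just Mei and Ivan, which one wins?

Voters preferring Mei to Ivan: 86; preferring Ivan to Mei: 18.
Mei wins the head-to-head.

Mei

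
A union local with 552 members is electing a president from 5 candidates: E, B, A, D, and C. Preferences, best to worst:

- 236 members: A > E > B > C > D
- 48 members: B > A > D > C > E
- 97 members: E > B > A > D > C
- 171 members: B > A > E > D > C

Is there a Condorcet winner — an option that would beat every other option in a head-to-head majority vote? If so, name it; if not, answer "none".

Checking pairwise contests:
A beats E 455–97.
E beats B 333–219.
B beats A 316–236.
E beats D 504–48.
E beats C 504–48.
Every option loses at least one head-to-head, so there is no Condorcet winner.

none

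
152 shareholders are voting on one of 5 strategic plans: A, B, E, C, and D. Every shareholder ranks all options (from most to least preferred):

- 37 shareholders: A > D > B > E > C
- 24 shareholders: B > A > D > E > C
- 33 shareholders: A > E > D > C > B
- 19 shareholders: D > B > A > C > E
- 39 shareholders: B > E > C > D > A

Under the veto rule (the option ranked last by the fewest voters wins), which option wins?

D

Last-place votes: A 39, B 33, E 19, C 61, D 0.
D is ranked last by the fewest voters, so D wins.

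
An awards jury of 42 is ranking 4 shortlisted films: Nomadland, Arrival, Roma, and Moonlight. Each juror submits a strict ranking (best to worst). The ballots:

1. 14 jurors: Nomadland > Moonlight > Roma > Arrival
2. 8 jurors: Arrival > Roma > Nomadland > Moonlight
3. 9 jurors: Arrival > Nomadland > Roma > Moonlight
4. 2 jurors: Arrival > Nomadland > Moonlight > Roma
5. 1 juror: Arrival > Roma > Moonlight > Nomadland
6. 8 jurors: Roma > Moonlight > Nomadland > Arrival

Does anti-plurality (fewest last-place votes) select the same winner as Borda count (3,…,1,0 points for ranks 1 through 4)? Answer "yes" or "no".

yes

Anti-plurality — last-place votes: Nomadland 1, Arrival 22, Roma 2, Moonlight 17. Winner: Nomadland.
Borda — scores: Nomadland 80, Arrival 60, Roma 65, Moonlight 47. Winner: Nomadland.
The two methods agree.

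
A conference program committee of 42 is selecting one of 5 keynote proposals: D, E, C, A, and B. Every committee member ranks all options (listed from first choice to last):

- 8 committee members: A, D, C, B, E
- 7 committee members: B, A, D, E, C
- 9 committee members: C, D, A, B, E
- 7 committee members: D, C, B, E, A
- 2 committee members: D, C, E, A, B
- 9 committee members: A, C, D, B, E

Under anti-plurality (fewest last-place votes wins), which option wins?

D

Last-place votes: D 0, E 26, C 7, A 7, B 2.
D is ranked last by the fewest voters, so D wins.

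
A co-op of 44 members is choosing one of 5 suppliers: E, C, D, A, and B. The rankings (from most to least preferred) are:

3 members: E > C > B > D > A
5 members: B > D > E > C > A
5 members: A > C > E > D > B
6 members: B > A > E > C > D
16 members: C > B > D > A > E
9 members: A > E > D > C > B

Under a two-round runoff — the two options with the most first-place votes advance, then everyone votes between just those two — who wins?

C

Round 1 first-place votes: E 3, C 16, D 0, A 14, B 11.
C and A advance.
Runoff: C is preferred to A by 24 voters; A by 20.
C wins the runoff.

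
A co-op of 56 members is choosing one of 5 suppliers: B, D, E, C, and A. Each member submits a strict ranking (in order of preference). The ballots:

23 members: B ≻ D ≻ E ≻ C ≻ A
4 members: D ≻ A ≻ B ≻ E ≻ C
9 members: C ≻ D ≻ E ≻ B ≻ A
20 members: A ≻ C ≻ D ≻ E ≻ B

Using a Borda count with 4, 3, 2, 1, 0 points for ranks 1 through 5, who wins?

B: 23·4 + 4·2 + 9·1 + 20·0 = 109
D: 23·3 + 4·4 + 9·3 + 20·2 = 152
E: 23·2 + 4·1 + 9·2 + 20·1 = 88
C: 23·1 + 4·0 + 9·4 + 20·3 = 119
A: 23·0 + 4·3 + 9·0 + 20·4 = 92
D has the highest Borda score (152).

D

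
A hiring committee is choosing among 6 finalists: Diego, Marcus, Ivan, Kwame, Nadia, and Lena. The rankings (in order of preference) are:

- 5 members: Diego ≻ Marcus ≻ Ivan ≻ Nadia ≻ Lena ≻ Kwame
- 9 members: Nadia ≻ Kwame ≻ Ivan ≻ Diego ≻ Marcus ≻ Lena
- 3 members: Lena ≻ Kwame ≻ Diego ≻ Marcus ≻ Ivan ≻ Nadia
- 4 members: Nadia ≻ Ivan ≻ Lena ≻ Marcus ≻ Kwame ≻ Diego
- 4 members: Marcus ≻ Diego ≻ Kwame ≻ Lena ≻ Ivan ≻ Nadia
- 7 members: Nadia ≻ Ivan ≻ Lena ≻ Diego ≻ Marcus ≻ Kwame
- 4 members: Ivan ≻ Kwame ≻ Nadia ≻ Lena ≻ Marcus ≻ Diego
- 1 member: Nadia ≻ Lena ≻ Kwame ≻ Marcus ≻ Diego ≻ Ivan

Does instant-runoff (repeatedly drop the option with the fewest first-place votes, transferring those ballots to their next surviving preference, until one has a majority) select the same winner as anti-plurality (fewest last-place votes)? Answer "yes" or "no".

Instant-runoff — R1 Diego 5, Marcus 4, Ivan 4, Kwame 0, Nadia 21, Lena 3 (Nadia winner). Winner: Nadia.
Anti-plurality — last-place votes: Diego 8, Marcus 0, Ivan 1, Kwame 12, Nadia 7, Lena 9. Winner: Marcus.
The two methods disagree.

no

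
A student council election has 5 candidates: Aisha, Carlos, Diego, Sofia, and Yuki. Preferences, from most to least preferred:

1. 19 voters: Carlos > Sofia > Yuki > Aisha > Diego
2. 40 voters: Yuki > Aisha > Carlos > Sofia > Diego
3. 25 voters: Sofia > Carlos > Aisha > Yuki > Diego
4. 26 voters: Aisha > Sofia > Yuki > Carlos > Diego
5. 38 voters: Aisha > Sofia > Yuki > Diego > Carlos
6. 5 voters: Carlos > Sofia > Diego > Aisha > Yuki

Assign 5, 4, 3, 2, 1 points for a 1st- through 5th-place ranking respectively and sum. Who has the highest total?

Aisha

Aisha: 19·2 + 40·4 + 25·3 + 26·5 + 38·5 + 5·2 = 603
Carlos: 19·5 + 40·3 + 25·4 + 26·2 + 38·1 + 5·5 = 430
Diego: 19·1 + 40·1 + 25·1 + 26·1 + 38·2 + 5·3 = 201
Sofia: 19·4 + 40·2 + 25·5 + 26·4 + 38·4 + 5·4 = 557
Yuki: 19·3 + 40·5 + 25·2 + 26·3 + 38·3 + 5·1 = 504
Aisha has the highest Borda score (603).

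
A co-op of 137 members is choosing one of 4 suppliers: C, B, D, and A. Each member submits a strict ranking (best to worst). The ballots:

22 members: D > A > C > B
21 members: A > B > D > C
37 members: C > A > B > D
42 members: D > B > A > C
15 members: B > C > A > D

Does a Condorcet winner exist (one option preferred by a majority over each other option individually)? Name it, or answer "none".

A vs C: 85–52 for A.
A vs B: 80–57 for A.
A vs D: 73–64 for A.
A beats every other option head-to-head.

A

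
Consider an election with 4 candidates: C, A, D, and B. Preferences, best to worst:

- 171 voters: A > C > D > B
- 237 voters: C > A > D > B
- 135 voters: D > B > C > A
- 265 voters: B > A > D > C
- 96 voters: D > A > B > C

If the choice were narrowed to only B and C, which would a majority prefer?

Voters preferring B to C: 496; preferring C to B: 408.
B wins the head-to-head.

B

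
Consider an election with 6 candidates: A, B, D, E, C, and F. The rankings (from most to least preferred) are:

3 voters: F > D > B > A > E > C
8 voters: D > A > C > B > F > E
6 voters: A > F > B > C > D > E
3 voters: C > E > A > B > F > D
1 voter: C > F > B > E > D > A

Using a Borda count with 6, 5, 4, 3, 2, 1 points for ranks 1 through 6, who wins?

A: 3·3 + 8·5 + 6·6 + 3·4 + 1·1 = 98
B: 3·4 + 8·3 + 6·4 + 3·3 + 1·4 = 73
D: 3·5 + 8·6 + 6·2 + 3·1 + 1·2 = 80
E: 3·2 + 8·1 + 6·1 + 3·5 + 1·3 = 38
C: 3·1 + 8·4 + 6·3 + 3·6 + 1·6 = 77
F: 3·6 + 8·2 + 6·5 + 3·2 + 1·5 = 75
A has the highest Borda score (98).

A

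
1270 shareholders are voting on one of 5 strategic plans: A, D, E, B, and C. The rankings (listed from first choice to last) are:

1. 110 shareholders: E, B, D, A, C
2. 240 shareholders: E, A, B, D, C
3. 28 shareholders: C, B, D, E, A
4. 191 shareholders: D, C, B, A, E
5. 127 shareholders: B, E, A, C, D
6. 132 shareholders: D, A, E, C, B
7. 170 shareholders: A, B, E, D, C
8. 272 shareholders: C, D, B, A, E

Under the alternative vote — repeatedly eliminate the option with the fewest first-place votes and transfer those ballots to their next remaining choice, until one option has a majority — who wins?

Round 1: A 170, D 323, E 350, B 127, C 300. Eliminate B.
Round 2: A 170, D 323, E 477, C 300. Eliminate A.
Round 3: D 323, E 647, C 300. E has a majority.

E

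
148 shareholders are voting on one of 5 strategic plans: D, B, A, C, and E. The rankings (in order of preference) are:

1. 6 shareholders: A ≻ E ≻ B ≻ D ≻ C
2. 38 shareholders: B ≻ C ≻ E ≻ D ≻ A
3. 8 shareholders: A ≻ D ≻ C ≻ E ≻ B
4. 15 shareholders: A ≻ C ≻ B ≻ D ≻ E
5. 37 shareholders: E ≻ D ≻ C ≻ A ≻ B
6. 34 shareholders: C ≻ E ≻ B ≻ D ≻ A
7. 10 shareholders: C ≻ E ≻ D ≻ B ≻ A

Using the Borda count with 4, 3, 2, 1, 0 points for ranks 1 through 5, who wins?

D: 6·1 + 38·1 + 8·3 + 15·1 + 37·3 + 34·1 + 10·2 = 248
B: 6·2 + 38·4 + 8·0 + 15·2 + 37·0 + 34·2 + 10·1 = 272
A: 6·4 + 38·0 + 8·4 + 15·4 + 37·1 + 34·0 + 10·0 = 153
C: 6·0 + 38·3 + 8·2 + 15·3 + 37·2 + 34·4 + 10·4 = 425
E: 6·3 + 38·2 + 8·1 + 15·0 + 37·4 + 34·3 + 10·3 = 382
C has the highest Borda score (425).

C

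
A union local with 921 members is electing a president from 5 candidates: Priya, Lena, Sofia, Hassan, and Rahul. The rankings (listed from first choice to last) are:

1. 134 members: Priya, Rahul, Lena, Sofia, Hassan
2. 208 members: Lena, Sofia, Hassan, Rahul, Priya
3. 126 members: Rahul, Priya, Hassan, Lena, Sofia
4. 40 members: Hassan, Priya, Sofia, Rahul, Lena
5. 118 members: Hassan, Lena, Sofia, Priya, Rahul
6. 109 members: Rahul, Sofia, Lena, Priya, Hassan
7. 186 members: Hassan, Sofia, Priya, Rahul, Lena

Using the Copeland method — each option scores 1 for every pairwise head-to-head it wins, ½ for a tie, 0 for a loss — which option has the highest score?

Priya: beats Lena and Rahul; loses to Sofia and Hassan → score 2.
Lena: beats Sofia; loses to Priya, Hassan, and Rahul → score 1.
Sofia: beats Priya and Rahul; loses to Lena and Hassan → score 2.
Hassan: beats Priya, Lena, Sofia, and Rahul → score 4.
Rahul: beats Lena; loses to Priya, Sofia, and Hassan → score 1.
Hassan has the best pairwise record.

Hassan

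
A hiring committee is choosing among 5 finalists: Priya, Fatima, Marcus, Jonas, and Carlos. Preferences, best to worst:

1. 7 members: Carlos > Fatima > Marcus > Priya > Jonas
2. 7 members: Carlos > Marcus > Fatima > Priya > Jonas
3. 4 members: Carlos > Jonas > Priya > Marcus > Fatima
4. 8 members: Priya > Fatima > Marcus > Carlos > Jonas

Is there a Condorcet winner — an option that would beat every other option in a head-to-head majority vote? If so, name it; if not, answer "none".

Carlos

Carlos vs Priya: 18–8 for Carlos.
Carlos vs Fatima: 18–8 for Carlos.
Carlos vs Marcus: 18–8 for Carlos.
Carlos vs Jonas: 26–0 for Carlos.
Carlos beats every other option head-to-head.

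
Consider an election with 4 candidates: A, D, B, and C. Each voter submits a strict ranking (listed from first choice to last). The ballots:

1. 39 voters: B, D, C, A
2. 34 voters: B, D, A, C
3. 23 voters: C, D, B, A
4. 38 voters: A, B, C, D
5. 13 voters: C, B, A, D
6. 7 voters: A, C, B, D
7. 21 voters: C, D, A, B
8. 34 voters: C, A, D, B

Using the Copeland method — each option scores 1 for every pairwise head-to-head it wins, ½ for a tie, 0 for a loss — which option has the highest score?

B

A: loses to D, B, and C → score 0.
D: beats A; loses to B and C → score 1.
B: beats A, D, and C → score 3.
C: beats A and D; loses to B → score 2.
B has the best pairwise record.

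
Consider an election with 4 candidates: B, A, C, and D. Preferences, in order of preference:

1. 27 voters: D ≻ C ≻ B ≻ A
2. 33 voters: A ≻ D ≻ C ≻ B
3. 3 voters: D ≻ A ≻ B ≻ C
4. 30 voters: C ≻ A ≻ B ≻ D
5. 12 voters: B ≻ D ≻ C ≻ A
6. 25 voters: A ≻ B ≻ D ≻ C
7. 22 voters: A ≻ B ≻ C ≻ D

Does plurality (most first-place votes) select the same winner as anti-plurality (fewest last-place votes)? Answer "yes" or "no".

Plurality — first-place votes: B 12, A 80, C 30, D 30. Winner: A.
Anti-plurality — last-place votes: B 33, A 39, C 28, D 52. Winner: C.
The two methods disagree.

no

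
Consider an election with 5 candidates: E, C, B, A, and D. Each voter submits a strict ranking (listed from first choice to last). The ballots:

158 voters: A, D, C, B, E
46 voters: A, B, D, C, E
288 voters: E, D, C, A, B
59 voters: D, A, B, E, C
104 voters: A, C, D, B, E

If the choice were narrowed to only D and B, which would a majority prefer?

D

Voters preferring D to B: 609; preferring B to D: 46.
D wins the head-to-head.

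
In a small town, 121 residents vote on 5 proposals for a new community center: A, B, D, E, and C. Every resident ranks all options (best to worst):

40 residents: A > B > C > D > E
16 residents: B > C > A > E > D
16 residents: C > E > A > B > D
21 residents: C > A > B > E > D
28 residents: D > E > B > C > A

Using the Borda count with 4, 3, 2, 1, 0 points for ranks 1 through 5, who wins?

A: 40·4 + 16·2 + 16·2 + 21·3 + 28·0 = 287
B: 40·3 + 16·4 + 16·1 + 21·2 + 28·2 = 298
D: 40·1 + 16·0 + 16·0 + 21·0 + 28·4 = 152
E: 40·0 + 16·1 + 16·3 + 21·1 + 28·3 = 169
C: 40·2 + 16·3 + 16·4 + 21·4 + 28·1 = 304
C has the highest Borda score (304).

C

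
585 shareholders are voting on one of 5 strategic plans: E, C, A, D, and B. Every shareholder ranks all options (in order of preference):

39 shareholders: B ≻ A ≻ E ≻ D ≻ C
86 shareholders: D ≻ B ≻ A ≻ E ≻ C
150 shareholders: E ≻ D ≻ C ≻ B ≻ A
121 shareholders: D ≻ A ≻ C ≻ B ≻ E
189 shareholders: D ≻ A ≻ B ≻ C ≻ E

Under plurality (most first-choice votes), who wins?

First-place votes: E 150, C 0, A 0, D 396, B 39.
D has the most first-place votes.

D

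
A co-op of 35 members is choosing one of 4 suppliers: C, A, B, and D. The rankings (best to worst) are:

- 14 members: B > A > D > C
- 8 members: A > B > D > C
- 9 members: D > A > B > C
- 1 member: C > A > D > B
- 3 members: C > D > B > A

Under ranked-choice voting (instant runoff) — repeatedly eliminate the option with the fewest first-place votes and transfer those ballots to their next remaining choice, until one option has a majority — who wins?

Round 1: C 4, A 8, B 14, D 9. Eliminate C.
Round 2: A 9, B 14, D 12. Eliminate A.
Round 3: B 22, D 13. B has a majority.

B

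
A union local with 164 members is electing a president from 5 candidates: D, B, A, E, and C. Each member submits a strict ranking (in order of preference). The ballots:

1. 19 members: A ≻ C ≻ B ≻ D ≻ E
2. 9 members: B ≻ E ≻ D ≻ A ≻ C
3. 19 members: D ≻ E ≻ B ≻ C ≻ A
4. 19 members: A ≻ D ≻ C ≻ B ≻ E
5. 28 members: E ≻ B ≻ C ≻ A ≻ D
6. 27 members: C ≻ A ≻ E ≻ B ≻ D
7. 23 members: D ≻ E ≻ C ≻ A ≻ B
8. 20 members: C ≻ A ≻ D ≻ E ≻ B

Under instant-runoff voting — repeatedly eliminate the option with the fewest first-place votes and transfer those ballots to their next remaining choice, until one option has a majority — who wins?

C

Round 1: D 42, B 9, A 38, E 28, C 47. Eliminate B.
Round 2: D 42, A 38, E 37, C 47. Eliminate E.
Round 3: D 51, A 38, C 75. Eliminate A.
Round 4: D 70, C 94. C has a majority.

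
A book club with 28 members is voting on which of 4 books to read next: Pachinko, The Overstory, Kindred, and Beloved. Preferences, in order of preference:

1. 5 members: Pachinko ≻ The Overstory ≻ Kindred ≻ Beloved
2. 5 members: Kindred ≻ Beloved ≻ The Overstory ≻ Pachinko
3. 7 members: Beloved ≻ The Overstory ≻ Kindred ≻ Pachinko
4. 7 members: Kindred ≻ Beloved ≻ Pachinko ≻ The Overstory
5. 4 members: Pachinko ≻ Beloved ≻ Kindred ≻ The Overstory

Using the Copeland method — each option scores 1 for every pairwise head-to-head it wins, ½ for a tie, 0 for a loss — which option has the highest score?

Pachinko: beats The Overstory; loses to Kindred and Beloved → score 1.
The Overstory: loses to Pachinko, Kindred, and Beloved → score 0.
Kindred: beats Pachinko, The Overstory, and Beloved → score 3.
Beloved: beats Pachinko and The Overstory; loses to Kindred → score 2.
Kindred has the best pairwise record.

Kindred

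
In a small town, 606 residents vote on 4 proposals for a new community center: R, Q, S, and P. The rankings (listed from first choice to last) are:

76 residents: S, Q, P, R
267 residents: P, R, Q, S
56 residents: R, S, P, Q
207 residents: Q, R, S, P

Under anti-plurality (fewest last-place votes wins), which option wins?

Q

Last-place votes: R 76, Q 56, S 267, P 207.
Q is ranked last by the fewest voters, so Q wins.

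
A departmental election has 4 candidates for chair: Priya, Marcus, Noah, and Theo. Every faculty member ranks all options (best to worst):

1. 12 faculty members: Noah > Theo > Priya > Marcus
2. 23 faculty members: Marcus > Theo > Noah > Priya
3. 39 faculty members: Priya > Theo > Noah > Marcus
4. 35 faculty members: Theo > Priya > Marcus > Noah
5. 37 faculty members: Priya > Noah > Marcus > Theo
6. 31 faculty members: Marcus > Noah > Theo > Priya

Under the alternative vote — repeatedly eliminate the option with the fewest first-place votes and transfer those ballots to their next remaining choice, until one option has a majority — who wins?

Round 1: Priya 76, Marcus 54, Noah 12, Theo 35. Eliminate Noah.
Round 2: Priya 76, Marcus 54, Theo 47. Eliminate Theo.
Round 3: Priya 123, Marcus 54. Priya has a majority.

Priya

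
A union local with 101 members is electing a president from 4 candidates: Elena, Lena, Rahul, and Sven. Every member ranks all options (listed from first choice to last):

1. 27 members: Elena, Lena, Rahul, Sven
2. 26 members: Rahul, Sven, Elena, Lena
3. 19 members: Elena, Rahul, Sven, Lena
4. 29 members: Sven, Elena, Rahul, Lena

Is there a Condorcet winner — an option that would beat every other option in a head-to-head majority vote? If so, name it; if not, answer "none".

none

Checking pairwise contests:
Sven beats Elena 55–46.
Elena beats Lena 101–0.
Elena beats Rahul 75–26.
Rahul beats Sven 72–29.
Every option loses at least one head-to-head, so there is no Condorcet winner.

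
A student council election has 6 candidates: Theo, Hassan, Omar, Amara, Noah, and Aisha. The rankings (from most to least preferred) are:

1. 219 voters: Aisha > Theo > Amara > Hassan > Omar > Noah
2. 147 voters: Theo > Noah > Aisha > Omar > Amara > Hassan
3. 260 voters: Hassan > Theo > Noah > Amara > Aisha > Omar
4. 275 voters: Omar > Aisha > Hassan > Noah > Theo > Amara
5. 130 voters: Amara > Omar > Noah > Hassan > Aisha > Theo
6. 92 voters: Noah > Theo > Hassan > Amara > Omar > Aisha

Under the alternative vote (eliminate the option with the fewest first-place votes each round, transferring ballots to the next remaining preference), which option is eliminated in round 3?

Round 1: Theo 147, Hassan 260, Omar 275, Amara 130, Noah 92, Aisha 219. Eliminate Noah.
Round 2: Theo 239, Hassan 260, Omar 275, Amara 130, Aisha 219. Eliminate Amara.
Round 3: Theo 239, Hassan 260, Omar 405, Aisha 219. Eliminate Aisha.

Aisha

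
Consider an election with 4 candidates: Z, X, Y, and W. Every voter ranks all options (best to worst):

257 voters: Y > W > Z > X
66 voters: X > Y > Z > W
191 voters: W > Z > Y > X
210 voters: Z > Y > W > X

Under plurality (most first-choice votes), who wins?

Y

First-place votes: Z 210, X 66, Y 257, W 191.
Y has the most first-place votes.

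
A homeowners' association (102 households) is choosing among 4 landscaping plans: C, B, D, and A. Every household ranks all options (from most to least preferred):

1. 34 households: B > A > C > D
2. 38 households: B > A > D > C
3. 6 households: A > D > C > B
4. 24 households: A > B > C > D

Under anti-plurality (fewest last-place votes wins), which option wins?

A

Last-place votes: C 38, B 6, D 58, A 0.
A is ranked last by the fewest voters, so A wins.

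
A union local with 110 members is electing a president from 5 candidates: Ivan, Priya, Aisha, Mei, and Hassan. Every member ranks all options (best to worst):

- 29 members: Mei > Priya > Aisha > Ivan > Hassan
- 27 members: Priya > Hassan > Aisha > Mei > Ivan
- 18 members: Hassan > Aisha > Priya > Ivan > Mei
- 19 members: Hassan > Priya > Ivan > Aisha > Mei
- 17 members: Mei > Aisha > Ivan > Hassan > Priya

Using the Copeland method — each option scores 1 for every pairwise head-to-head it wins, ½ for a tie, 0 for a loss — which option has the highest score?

Priya

Ivan: loses to Priya, Aisha, Mei, and Hassan → score 0.
Priya: beats Ivan, Aisha, Mei, and Hassan → score 4.
Aisha: beats Ivan and Mei; loses to Priya and Hassan → score 2.
Mei: beats Ivan; loses to Priya, Aisha, and Hassan → score 1.
Hassan: beats Ivan, Aisha, and Mei; loses to Priya → score 3.
Priya has the best pairwise record.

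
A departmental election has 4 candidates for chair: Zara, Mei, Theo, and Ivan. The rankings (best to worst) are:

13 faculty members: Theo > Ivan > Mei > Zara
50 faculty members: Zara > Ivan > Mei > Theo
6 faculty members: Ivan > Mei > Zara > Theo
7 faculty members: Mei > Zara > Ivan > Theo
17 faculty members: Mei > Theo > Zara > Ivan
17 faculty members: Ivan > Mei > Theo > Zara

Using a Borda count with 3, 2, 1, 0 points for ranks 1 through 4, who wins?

Ivan

Zara: 13·0 + 50·3 + 6·1 + 7·2 + 17·1 + 17·0 = 187
Mei: 13·1 + 50·1 + 6·2 + 7·3 + 17·3 + 17·2 = 181
Theo: 13·3 + 50·0 + 6·0 + 7·0 + 17·2 + 17·1 = 90
Ivan: 13·2 + 50·2 + 6·3 + 7·1 + 17·0 + 17·3 = 202
Ivan has the highest Borda score (202).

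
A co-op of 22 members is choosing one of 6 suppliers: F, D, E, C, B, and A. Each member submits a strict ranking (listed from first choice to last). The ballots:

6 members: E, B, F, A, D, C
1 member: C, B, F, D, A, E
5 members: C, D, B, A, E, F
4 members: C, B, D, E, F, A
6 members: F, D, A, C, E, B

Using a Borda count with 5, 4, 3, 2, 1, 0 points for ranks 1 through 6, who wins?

D

F: 6·3 + 1·3 + 5·0 + 4·1 + 6·5 = 55
D: 6·1 + 1·2 + 5·4 + 4·3 + 6·4 = 64
E: 6·5 + 1·0 + 5·1 + 4·2 + 6·1 = 49
C: 6·0 + 1·5 + 5·5 + 4·5 + 6·2 = 62
B: 6·4 + 1·4 + 5·3 + 4·4 + 6·0 = 59
A: 6·2 + 1·1 + 5·2 + 4·0 + 6·3 = 41
D has the highest Borda score (64).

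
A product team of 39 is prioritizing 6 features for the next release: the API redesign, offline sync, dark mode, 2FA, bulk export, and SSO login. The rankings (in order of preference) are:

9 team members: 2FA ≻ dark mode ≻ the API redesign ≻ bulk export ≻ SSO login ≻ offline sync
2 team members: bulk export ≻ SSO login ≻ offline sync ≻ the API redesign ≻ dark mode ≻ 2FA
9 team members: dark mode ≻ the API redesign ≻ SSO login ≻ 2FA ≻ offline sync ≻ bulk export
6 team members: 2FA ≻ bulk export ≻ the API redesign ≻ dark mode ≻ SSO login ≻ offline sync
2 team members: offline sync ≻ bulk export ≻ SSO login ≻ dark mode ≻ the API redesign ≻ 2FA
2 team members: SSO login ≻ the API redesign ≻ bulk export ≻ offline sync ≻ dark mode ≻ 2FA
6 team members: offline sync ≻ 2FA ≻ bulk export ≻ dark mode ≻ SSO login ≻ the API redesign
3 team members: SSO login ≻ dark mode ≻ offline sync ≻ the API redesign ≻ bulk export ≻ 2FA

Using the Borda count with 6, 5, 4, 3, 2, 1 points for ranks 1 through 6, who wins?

dark mode

the API redesign: 9·4 + 2·3 + 9·5 + 6·4 + 2·2 + 2·5 + 6·1 + 3·3 = 140
offline sync: 9·1 + 2·4 + 9·2 + 6·1 + 2·6 + 2·3 + 6·6 + 3·4 = 107
dark mode: 9·5 + 2·2 + 9·6 + 6·3 + 2·3 + 2·2 + 6·3 + 3·5 = 164
2FA: 9·6 + 2·1 + 9·3 + 6·6 + 2·1 + 2·1 + 6·5 + 3·1 = 156
bulk export: 9·3 + 2·6 + 9·1 + 6·5 + 2·5 + 2·4 + 6·4 + 3·2 = 126
SSO login: 9·2 + 2·5 + 9·4 + 6·2 + 2·4 + 2·6 + 6·2 + 3·6 = 126
dark mode has the highest Borda score (164).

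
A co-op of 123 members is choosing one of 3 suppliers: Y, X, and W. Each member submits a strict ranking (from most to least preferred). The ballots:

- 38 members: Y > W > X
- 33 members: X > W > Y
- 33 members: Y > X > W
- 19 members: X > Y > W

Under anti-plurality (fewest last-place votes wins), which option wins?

Y

Last-place votes: Y 33, X 38, W 52.
Y is ranked last by the fewest voters, so Y wins.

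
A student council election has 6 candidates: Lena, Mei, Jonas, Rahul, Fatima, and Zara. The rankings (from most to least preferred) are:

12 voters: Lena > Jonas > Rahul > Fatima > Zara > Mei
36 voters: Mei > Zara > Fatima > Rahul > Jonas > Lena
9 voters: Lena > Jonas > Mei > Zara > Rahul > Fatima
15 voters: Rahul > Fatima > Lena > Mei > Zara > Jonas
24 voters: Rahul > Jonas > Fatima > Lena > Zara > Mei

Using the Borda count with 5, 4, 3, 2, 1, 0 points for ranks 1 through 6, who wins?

Lena: 12·5 + 36·0 + 9·5 + 15·3 + 24·2 = 198
Mei: 12·0 + 36·5 + 9·3 + 15·2 + 24·0 = 237
Jonas: 12·4 + 36·1 + 9·4 + 15·0 + 24·4 = 216
Rahul: 12·3 + 36·2 + 9·1 + 15·5 + 24·5 = 312
Fatima: 12·2 + 36·3 + 9·0 + 15·4 + 24·3 = 264
Zara: 12·1 + 36·4 + 9·2 + 15·1 + 24·1 = 213
Rahul has the highest Borda score (312).

Rahul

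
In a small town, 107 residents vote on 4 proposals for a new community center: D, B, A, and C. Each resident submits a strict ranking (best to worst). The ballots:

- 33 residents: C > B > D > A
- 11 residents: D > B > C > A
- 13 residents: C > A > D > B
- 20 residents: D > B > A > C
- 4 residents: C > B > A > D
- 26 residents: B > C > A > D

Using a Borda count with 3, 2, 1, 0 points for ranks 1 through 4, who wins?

D: 33·1 + 11·3 + 13·1 + 20·3 + 4·0 + 26·0 = 139
B: 33·2 + 11·2 + 13·0 + 20·2 + 4·2 + 26·3 = 214
A: 33·0 + 11·0 + 13·2 + 20·1 + 4·1 + 26·1 = 76
C: 33·3 + 11·1 + 13·3 + 20·0 + 4·3 + 26·2 = 213
B has the highest Borda score (214).

B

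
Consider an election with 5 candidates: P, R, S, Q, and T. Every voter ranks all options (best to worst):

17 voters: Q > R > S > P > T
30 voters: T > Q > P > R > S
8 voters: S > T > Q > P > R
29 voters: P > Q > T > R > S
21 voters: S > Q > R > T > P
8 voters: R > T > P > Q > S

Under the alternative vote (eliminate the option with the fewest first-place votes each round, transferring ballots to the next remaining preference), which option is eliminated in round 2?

Round 1: P 29, R 8, S 29, Q 17, T 30. Eliminate R.
Round 2: P 29, S 29, Q 17, T 38. Eliminate Q.

Q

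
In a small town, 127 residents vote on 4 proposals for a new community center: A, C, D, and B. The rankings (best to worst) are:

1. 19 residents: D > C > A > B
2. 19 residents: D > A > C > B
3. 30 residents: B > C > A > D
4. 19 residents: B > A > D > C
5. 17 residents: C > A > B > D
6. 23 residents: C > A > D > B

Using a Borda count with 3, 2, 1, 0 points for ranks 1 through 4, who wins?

A: 19·1 + 19·2 + 30·1 + 19·2 + 17·2 + 23·2 = 205
C: 19·2 + 19·1 + 30·2 + 19·0 + 17·3 + 23·3 = 237
D: 19·3 + 19·3 + 30·0 + 19·1 + 17·0 + 23·1 = 156
B: 19·0 + 19·0 + 30·3 + 19·3 + 17·1 + 23·0 = 164
C has the highest Borda score (237).

C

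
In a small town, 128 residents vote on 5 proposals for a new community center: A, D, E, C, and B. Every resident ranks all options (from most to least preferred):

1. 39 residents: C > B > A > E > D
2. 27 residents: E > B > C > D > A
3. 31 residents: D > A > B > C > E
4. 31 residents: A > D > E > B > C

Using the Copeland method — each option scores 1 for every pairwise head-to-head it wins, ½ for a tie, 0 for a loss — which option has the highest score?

A: beats D and E; loses to C and B → score 2.
D: loses to A, E, C, and B → score 0.
E: beats D; loses to A, C, and B → score 1.
C: beats A, D, and E; loses to B → score 3.
B: beats A, D, E, and C → score 4.
B has the best pairwise record.

B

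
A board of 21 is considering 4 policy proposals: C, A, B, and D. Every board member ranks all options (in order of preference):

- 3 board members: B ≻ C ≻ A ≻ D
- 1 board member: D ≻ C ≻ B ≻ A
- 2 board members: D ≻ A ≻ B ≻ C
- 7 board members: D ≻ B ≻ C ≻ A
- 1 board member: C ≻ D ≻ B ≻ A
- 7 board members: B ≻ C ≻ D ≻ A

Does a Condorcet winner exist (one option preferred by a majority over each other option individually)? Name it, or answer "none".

none

Checking pairwise contests:
B beats C 19–2.
C beats A 19–2.
D beats B 11–10.
C beats D 11–10.
Every option loses at least one head-to-head, so there is no Condorcet winner.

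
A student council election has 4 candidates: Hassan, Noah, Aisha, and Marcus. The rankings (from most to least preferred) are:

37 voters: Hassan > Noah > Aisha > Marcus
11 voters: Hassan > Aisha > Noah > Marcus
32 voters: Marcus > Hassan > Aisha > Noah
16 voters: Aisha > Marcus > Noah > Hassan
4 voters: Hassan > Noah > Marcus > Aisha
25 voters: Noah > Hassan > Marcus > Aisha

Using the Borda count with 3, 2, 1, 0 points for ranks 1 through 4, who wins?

Hassan: 37·3 + 11·3 + 32·2 + 16·0 + 4·3 + 25·2 = 270
Noah: 37·2 + 11·1 + 32·0 + 16·1 + 4·2 + 25·3 = 184
Aisha: 37·1 + 11·2 + 32·1 + 16·3 + 4·0 + 25·0 = 139
Marcus: 37·0 + 11·0 + 32·3 + 16·2 + 4·1 + 25·1 = 157
Hassan has the highest Borda score (270).

Hassan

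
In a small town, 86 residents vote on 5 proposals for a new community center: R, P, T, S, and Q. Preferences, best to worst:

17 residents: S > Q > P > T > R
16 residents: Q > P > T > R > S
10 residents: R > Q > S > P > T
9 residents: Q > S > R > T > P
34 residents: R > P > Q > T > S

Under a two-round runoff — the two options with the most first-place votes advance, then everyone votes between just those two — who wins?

Round 1 first-place votes: R 44, P 0, T 0, S 17, Q 25.
R and Q advance.
Runoff: R is preferred to Q by 44 voters; Q by 42.
R wins the runoff.

R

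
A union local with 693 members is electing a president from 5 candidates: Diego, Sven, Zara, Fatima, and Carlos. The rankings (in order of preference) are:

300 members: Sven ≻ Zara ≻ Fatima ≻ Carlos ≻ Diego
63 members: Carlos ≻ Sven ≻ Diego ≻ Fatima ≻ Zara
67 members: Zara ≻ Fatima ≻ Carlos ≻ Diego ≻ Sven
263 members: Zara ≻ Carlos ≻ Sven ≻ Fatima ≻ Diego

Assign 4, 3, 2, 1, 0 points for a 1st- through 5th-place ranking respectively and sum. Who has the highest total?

Zara

Diego: 300·0 + 63·2 + 67·1 + 263·0 = 193
Sven: 300·4 + 63·3 + 67·0 + 263·2 = 1915
Zara: 300·3 + 63·0 + 67·4 + 263·4 = 2220
Fatima: 300·2 + 63·1 + 67·3 + 263·1 = 1127
Carlos: 300·1 + 63·4 + 67·2 + 263·3 = 1475
Zara has the highest Borda score (2220).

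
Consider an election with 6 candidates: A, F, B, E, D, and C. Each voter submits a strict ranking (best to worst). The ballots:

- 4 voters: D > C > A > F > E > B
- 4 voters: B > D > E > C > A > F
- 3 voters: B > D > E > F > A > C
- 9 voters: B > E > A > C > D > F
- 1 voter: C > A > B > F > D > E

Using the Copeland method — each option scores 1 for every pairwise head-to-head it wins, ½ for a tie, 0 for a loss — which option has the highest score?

B

A: beats F and C; loses to B, E, and D → score 2.
F: loses to A, B, E, D, and C → score 0.
B: beats A, F, E, D, and C → score 5.
E: beats A, F, and C; loses to B and D → score 3.
D: beats A, F, E, and C; loses to B → score 4.
C: beats F; loses to A, B, E, and D → score 1.
B has the best pairwise record.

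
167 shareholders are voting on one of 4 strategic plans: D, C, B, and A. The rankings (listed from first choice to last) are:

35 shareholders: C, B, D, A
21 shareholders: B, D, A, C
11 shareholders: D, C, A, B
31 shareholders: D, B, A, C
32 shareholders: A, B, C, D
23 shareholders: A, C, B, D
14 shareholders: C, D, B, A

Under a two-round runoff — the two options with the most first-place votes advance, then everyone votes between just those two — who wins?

A

Round 1 first-place votes: D 42, C 49, B 21, A 55.
A and C advance.
Runoff: A is preferred to C by 107 voters; C by 60.
A wins the runoff.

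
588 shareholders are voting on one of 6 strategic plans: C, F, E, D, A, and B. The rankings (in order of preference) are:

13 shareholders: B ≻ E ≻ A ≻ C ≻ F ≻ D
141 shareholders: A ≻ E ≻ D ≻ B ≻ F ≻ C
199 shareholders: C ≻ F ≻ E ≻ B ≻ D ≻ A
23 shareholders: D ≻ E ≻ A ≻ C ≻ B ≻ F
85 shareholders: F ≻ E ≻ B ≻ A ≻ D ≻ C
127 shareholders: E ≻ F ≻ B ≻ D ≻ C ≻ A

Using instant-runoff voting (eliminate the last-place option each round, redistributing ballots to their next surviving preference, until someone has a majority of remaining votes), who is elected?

E

Round 1: C 199, F 85, E 127, D 23, A 141, B 13. Eliminate B.
Round 2: C 199, F 85, E 140, D 23, A 141. Eliminate D.
Round 3: C 199, F 85, E 163, A 141. Eliminate F.
Round 4: C 199, E 248, A 141. Eliminate A.
Round 5: C 199, E 389. E has a majority.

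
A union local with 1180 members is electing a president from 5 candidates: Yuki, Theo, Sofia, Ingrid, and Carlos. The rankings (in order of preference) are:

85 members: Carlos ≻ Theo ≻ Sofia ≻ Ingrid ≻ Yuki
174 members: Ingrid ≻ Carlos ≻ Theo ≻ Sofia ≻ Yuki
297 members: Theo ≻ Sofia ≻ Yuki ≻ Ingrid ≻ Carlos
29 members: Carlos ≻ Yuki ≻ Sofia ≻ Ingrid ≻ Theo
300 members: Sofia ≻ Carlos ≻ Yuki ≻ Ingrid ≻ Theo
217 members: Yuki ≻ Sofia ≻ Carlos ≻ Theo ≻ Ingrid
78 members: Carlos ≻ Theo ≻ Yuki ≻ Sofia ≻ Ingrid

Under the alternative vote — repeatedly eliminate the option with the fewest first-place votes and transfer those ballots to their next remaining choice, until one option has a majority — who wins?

Round 1: Yuki 217, Theo 297, Sofia 300, Ingrid 174, Carlos 192. Eliminate Ingrid.
Round 2: Yuki 217, Theo 297, Sofia 300, Carlos 366. Eliminate Yuki.
Round 3: Theo 297, Sofia 517, Carlos 366. Eliminate Theo.
Round 4: Sofia 814, Carlos 366. Sofia has a majority.

Sofia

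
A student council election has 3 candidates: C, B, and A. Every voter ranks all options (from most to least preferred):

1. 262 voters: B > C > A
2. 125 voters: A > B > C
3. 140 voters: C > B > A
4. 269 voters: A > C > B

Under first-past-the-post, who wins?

First-place votes: C 140, B 262, A 394.
A has the most first-place votes.

A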